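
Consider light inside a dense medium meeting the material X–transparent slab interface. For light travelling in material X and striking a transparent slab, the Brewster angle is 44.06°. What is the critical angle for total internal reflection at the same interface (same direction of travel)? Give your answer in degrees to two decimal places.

From Brewster, n₂/n₁ = tan θ_B = tan 44.06° = 0.9677.
Then sin θ_c = n₂/n₁ = 0.9677, so θ_c = arcsin 0.9677 = 75.40°.

θ_c ≈ 75.40°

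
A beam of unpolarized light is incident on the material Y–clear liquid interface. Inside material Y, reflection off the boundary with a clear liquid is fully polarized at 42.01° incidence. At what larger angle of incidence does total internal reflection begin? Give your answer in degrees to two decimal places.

θ_c ≈ 64.25°

tan θ_B = n₂/n₁ = tan 42.01° = 0.9007.
Total internal reflection: sin θ_c = n₂/n₁ = 0.9007.
θ_c = arcsin(0.9007) = 64.25°.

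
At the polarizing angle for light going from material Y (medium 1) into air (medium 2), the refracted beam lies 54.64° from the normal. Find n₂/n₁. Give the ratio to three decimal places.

n₂/n₁ ≈ 0.710

At Brewster incidence θ_B = 90° − θ_t = 90° − 54.64° = 35.36°.
tan θ_B = n₂/n₁, so n₂/n₁ = tan 35.36° = 0.710.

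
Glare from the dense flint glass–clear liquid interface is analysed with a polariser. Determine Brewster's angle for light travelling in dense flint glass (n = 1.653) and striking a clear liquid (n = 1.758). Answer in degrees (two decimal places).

At Brewster's angle the reflected and refracted rays are perpendicular, which with Snell's law gives tan θ_B = n₂/n₁.
Here n₂/n₁ = 1.758/1.653 = 1.0635, and Brewster's law gives tan θ_B = n₂/n₁.
So θ_B = arctan 1.0635 = 46.76°.

θ_B ≈ 46.76°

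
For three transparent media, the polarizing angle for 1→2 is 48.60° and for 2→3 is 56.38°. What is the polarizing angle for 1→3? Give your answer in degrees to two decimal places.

tan θ_B(1→2) = n₂/n₁ = tan 48.60° = 1.1343.
tan θ_B(2→3) = n₃/n₂ = tan 56.38° = 1.5040.
Multiplying, n₃/n₁ = 1.1343 × 1.5040 = 1.7059, and θ_B(1→3) = arctan 1.7059 = 59.62°.

θ_B ≈ 59.62°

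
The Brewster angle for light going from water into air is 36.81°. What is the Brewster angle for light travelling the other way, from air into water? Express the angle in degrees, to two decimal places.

The two Brewster angles are complementary: θ_B' = 90° − θ_B = 90° − 36.81° = 53.19°.

θ_B' ≈ 53.19°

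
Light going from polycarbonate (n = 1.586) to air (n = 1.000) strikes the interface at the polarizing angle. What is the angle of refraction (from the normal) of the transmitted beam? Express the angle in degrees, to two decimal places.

θ_t ≈ 57.77°

tan θ_B = n₂/n₁ = 1.000/1.586 = 0.6305, so θ_B = 32.23°.
Since θ_B + θ_t = 90° at Brewster incidence, θ_t = 90° − 32.23° = 57.77°.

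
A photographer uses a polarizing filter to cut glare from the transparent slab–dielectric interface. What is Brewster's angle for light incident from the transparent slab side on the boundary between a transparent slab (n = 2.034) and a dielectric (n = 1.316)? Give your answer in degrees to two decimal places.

At Brewster's angle the reflected and refracted rays are perpendicular, which with Snell's law gives tan θ_B = n₂/n₁.
Brewster's condition: tan θ_B = n₂/n₁ = 1.316/2.034 = 0.6470.
θ_B = arctan(0.6470) = 32.90°.

θ_B ≈ 32.90°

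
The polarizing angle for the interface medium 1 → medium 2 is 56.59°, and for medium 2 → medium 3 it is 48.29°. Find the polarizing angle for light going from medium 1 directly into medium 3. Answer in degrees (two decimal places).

n₂/n₁ = tan 56.59° = 1.5160 and n₃/n₂ = tan 48.29° = 1.1220.
n₃/n₁ = 1.7009. Then tan θ_B(1→3) = n₃/n₁, so θ_B(1→3) = arctan(1.7009) = 59.55°.

θ_B ≈ 59.55°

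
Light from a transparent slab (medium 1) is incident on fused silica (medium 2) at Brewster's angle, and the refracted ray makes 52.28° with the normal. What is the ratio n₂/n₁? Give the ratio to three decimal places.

n₂/n₁ ≈ 0.773

θ_B + θ_t = 90°, so θ_B = 90° − 52.28° = 37.72°.
tan θ_B = n₂/n₁, so n₂/n₁ = tan 37.72° = 0.773.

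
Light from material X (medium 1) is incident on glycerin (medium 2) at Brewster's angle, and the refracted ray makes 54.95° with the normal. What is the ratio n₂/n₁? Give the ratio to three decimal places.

θ_B + θ_t = 90°, so θ_B = 90° − 54.95° = 35.05°.
tan θ_B = n₂/n₁, so n₂/n₁ = tan 35.05° = 0.702.

n₂/n₁ ≈ 0.702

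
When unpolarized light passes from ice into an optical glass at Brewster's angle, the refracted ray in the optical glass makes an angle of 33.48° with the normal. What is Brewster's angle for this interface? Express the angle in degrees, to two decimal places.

Since the reflected and refracted rays are at right angles at the polarizing angle, θ_B + θ_t = 90°.
θ_B = 90° − 33.48° = 56.52°.

θ_B ≈ 56.52°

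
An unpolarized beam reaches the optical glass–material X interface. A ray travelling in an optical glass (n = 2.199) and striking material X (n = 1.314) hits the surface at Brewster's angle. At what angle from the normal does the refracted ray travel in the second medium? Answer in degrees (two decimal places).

θ_t ≈ 59.14°

tan θ_B = n₂/n₁ = 1.314/2.199 = 0.5975, so θ_B = 30.86°.
The refracted ray is perpendicular to the reflected ray, so θ_t = 90° − θ_B = 59.14°.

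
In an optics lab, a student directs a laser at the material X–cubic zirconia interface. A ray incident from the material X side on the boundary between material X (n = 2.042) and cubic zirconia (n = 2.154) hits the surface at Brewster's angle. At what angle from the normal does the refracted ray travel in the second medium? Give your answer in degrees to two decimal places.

tan θ_B = n₂/n₁ = 2.154/2.042 = 1.0548, so θ_B = 46.53°.
The refracted ray is perpendicular to the reflected ray, so θ_t = 90° − θ_B = 43.47°.

θ_t ≈ 43.47°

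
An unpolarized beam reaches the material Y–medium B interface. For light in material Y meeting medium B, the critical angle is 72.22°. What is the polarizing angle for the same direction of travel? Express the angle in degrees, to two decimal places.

θ_B ≈ 43.60°

sin θ_c = n₂/n₁, so n₂/n₁ = sin 72.22° = 0.9522.
Brewster: tan θ_B = n₂/n₁ = 0.9522.
θ_B = arctan(0.9522) = 43.60°.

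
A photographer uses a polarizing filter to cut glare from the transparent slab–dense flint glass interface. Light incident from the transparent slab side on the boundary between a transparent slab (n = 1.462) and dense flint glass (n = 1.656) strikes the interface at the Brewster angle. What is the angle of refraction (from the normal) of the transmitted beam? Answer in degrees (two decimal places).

θ_t ≈ 41.44°

θ_B = arctan(n₂/n₁) = arctan(1.656/1.462) = 48.56°.
At Brewster's angle the reflected and refracted rays are perpendicular, so θ_t = 90° − θ_B = 90° − 48.56° = 41.44°.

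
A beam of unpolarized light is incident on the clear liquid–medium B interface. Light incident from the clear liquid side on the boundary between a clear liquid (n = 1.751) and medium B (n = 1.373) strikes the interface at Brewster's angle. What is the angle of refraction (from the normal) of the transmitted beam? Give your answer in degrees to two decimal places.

θ_B = arctan(n₂/n₁) = arctan(1.373/1.751) = 38.10°.
Since θ_B + θ_t = 90° at Brewster incidence, θ_t = 90° − 38.10° = 51.90°.

θ_t ≈ 51.90°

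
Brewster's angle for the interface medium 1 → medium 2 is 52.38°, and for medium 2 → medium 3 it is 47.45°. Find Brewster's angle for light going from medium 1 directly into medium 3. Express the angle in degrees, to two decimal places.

Each Brewster angle gives a ratio: n₂/n₁ = tan 52.38° = 1.2976, n₃/n₂ = tan 47.45° = 1.0894.
Multiplying, n₃/n₁ = 1.2976 × 1.0894 = 1.4136, and θ_B(1→3) = arctan 1.4136 = 54.72°.

θ_B ≈ 54.72°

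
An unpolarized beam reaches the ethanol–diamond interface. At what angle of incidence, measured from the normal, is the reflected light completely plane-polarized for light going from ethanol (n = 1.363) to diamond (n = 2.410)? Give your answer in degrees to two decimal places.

The reflected p-component vanishes when tan θ_B = n₂/n₁.
Here n₂/n₁ = 2.410/1.363 = 1.7682, and Brewster's law gives tan θ_B = n₂/n₁. Taking the arctangent, θ_B = 60.51°.

θ_B ≈ 60.51°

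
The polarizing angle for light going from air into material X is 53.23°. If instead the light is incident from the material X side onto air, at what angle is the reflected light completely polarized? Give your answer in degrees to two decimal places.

θ_B' ≈ 36.77°

The two Brewster angles are complementary: θ_B' = 90° − θ_B = 90° − 53.23° = 36.77°.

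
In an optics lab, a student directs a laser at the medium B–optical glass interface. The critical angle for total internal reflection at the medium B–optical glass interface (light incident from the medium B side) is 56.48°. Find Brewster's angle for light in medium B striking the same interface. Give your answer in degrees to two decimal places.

θ_B ≈ 39.82°

sin θ_c = n₂/n₁, so n₂/n₁ = sin 56.48° = 0.8337.
Brewster: tan θ_B = n₂/n₁ = 0.8337.
θ_B = arctan(0.8337) = 39.82°.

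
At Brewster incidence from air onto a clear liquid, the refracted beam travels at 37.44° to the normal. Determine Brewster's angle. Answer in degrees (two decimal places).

Since the reflected and refracted rays are at right angles at the polarizing angle, θ_B + θ_t = 90°.
θ_B = 90° − 37.44° = 52.56°.

θ_B ≈ 52.56°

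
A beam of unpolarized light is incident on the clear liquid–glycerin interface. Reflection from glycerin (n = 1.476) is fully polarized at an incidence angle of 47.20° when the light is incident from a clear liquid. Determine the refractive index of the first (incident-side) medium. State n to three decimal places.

Full polarization of the reflected beam means tan θ_B = n₂/n₁, where n₁ is the incident medium (a clear liquid).
n₁ = n₂ / tan θ_B = 1.476 / tan 47.20° = 1.367.

n ≈ 1.367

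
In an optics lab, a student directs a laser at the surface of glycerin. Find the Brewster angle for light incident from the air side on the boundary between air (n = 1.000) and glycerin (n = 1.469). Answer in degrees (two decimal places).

Here n₂/n₁ = 1.469/1.000 = 1.4690, and Brewster's law gives tan θ_B = n₂/n₁.
θ_B = arctan(1.4690) = 55.76°.

θ_B ≈ 55.76°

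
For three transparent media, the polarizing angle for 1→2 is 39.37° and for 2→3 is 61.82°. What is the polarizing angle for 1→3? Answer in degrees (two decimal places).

tan θ_B(1→2) = n₂/n₁ = tan 39.37° = 0.8205.
tan θ_B(2→3) = n₃/n₂ = tan 61.82° = 1.8666.
Multiplying, n₃/n₁ = 0.8205 × 1.8666 = 1.5316, and θ_B(1→3) = arctan 1.5316 = 56.86°.

θ_B ≈ 56.86°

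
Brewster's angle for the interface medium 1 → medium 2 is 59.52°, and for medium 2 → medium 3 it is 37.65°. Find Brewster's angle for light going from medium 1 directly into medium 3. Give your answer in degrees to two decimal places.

θ_B ≈ 52.66°

Each Brewster angle gives a ratio: n₂/n₁ = tan 59.52° = 1.6990, n₃/n₂ = tan 37.65° = 0.7715.
n₃/n₁ = 1.3108. Then tan θ_B(1→3) = n₃/n₁, so θ_B(1→3) = arctan(1.3108) = 52.66°.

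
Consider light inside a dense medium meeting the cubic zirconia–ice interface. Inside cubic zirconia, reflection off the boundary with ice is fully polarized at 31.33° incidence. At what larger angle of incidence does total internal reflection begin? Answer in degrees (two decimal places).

n₂/n₁ = tan 31.33° = 0.6087; the critical angle satisfies sin θ_c = n₂/n₁.
θ_c = arcsin(0.6087) = 37.50°.

θ_c ≈ 37.50°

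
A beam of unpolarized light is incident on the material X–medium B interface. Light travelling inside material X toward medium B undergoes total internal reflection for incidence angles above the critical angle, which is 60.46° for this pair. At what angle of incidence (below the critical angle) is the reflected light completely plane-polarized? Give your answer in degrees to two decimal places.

θ_B ≈ 41.02°

At the critical angle sin θ_c = n₂/n₁, giving n₂/n₁ = sin 60.46° = 0.8700.
Then tan θ_B = n₂/n₁ = 0.8700, so θ_B = arctan 0.8700 = 41.02°.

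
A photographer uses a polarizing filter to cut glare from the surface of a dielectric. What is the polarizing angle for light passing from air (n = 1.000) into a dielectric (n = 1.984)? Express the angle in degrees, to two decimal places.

Brewster's condition: tan θ_B = n₂/n₁ = 1.984/1.000 = 1.9840. Taking the arctangent, θ_B = 63.25°.

θ_B ≈ 63.25°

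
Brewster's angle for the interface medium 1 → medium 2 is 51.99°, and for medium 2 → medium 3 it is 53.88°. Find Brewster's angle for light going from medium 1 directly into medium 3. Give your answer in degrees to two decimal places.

Each Brewster angle gives a ratio: n₂/n₁ = tan 51.99° = 1.2795, n₃/n₂ = tan 53.88° = 1.3703.
Multiplying, n₃/n₁ = 1.2795 × 1.3703 = 1.7533, and θ_B(1→3) = arctan 1.7533 = 60.30°.

θ_B ≈ 60.30°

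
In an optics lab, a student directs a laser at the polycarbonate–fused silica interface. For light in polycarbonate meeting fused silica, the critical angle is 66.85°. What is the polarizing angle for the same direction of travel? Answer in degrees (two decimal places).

θ_B ≈ 42.60°

n₂/n₁ = sin θ_c = sin 66.85° = 0.9195.
tan θ_B equals the same ratio, so θ_B = arctan(0.9195) = 42.60°.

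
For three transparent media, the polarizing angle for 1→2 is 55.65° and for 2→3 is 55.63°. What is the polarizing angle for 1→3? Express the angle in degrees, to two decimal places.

tan θ_B(1→2) = n₂/n₁ = tan 55.65° = 1.4632.
tan θ_B(2→3) = n₃/n₂ = tan 55.63° = 1.4621.
So n₃/n₁ = (n₂/n₁)(n₃/n₂) = 1.4632 × 1.4621 = 2.1394.
θ_B(1→3) = arctan(2.1394) = 64.95°.

θ_B ≈ 64.95°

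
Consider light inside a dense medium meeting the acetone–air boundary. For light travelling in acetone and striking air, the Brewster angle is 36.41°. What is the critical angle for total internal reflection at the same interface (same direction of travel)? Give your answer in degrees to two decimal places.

tan θ_B = n₂/n₁ = tan 36.41° = 0.7375.
Total internal reflection: sin θ_c = n₂/n₁ = 0.7375.
θ_c = arcsin(0.7375) = 47.52°.

θ_c ≈ 47.52°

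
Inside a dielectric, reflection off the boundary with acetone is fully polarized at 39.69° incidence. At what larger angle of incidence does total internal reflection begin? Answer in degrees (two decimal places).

tan θ_B = n₂/n₁ = tan 39.69° = 0.8299.
Total internal reflection: sin θ_c = n₂/n₁ = 0.8299.
θ_c = arcsin(0.8299) = 56.09°.

θ_c ≈ 56.09°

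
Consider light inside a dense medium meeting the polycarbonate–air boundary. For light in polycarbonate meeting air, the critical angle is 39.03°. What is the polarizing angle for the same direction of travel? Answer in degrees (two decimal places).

θ_B ≈ 32.20°

n₂/n₁ = sin θ_c = sin 39.03° = 0.6297.
tan θ_B equals the same ratio, so θ_B = arctan(0.6297) = 32.20°.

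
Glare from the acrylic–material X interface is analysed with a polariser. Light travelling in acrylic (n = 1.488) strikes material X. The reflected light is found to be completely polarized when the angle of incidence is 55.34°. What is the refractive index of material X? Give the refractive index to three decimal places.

Full polarization of the reflected beam means tan θ_B = n₂/n₁, where n₁ is the incident medium (acrylic).
n₂ = n₁ tan θ_B = 1.488 × tan 55.34° = 2.152.

n ≈ 2.152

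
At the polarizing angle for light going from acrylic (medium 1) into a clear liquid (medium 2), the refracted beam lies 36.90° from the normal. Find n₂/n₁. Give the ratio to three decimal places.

At Brewster incidence θ_B = 90° − θ_t = 90° − 36.90° = 53.10°.
Then n₂/n₁ = tan θ_B = tan 53.10° = 1.332.

n₂/n₁ ≈ 1.332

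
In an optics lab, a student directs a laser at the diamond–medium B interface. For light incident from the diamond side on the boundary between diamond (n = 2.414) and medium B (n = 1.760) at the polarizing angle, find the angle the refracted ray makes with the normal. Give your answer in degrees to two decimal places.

First find Brewster's angle: tan θ_B = 1.760/2.414 = 0.7291, giving θ_B = 36.10°.
Since θ_B + θ_t = 90° at Brewster incidence, θ_t = 90° − 36.10° = 53.90°.

θ_t ≈ 53.90°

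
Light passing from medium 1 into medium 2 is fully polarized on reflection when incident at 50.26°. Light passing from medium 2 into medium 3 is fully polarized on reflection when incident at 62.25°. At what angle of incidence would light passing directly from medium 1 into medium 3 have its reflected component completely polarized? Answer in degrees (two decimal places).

Each Brewster angle gives a ratio: n₂/n₁ = tan 50.26° = 1.2028, n₃/n₂ = tan 62.25° = 1.9007.
So n₃/n₁ = (n₂/n₁)(n₃/n₂) = 1.2028 × 1.9007 = 2.2861.
θ_B(1→3) = arctan(2.2861) = 66.37°.

θ_B ≈ 66.37°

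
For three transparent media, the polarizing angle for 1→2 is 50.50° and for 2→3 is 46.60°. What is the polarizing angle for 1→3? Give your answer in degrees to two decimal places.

θ_B ≈ 52.06°

tan θ_B(1→2) = n₂/n₁ = tan 50.50° = 1.2131.
tan θ_B(2→3) = n₃/n₂ = tan 46.60° = 1.0575.
Multiplying, n₃/n₁ = 1.2131 × 1.0575 = 1.2828, and θ_B(1→3) = arctan 1.2828 = 52.06°.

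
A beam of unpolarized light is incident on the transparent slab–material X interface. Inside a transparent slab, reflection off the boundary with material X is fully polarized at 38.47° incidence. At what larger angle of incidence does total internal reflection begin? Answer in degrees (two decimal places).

From Brewster, n₂/n₁ = tan θ_B = tan 38.47° = 0.7946.
Then sin θ_c = n₂/n₁ = 0.7946, so θ_c = arcsin 0.7946 = 52.62°.

θ_c ≈ 52.62°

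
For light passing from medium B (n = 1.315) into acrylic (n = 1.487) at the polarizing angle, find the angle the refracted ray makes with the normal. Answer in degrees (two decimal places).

θ_t ≈ 41.49°

First find Brewster's angle: tan θ_B = 1.487/1.315 = 1.1308, giving θ_B = 48.51°.
The refracted ray is perpendicular to the reflected ray, so θ_t = 90° − θ_B = 41.49°.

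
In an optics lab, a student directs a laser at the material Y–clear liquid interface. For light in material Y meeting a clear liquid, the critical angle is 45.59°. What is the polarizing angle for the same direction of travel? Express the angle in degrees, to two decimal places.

θ_B ≈ 35.54°

n₂/n₁ = sin θ_c = sin 45.59° = 0.7144.
tan θ_B equals the same ratio, so θ_B = arctan(0.7144) = 35.54°.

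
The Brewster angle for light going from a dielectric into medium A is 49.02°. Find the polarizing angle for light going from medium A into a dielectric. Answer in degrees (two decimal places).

Reversing the direction swaps n₁ and n₂, so tan θ_B' = 1/tan θ_B and θ_B' = 90° − θ_B.
Hence θ_B' = 90° − 49.02° = 40.98°.

θ_B' ≈ 40.98°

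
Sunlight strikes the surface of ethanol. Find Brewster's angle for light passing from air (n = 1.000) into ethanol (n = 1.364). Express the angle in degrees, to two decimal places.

θ_B ≈ 53.75°

Here n₂/n₁ = 1.364/1.000 = 1.3640, and Brewster's law gives tan θ_B = n₂/n₁. Taking the arctangent, θ_B = 53.75°.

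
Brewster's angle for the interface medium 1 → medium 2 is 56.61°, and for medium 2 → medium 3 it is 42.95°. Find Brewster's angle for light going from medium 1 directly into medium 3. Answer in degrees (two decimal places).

θ_B ≈ 54.70°

n₂/n₁ = tan 56.61° = 1.5172 and n₃/n₂ = tan 42.95° = 0.9309.
n₃/n₁ = 1.4123. Then tan θ_B(1→3) = n₃/n₁, so θ_B(1→3) = arctan(1.4123) = 54.70°.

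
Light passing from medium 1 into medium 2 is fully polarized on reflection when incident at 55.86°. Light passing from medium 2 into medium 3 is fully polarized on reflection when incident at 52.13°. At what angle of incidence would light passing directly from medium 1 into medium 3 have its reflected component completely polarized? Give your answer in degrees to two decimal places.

θ_B ≈ 62.20°

n₂/n₁ = tan 55.86° = 1.4748 and n₃/n₂ = tan 52.13° = 1.2859.
Multiplying, n₃/n₁ = 1.4748 × 1.2859 = 1.8965, and θ_B(1→3) = arctan 1.8965 = 62.20°.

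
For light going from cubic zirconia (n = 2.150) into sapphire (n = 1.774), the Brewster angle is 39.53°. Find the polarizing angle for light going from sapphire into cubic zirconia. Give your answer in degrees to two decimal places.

Reversing the direction swaps n₁ and n₂, so tan θ_B' = 1/tan θ_B and θ_B' = 90° − θ_B.
Hence θ_B' = 90° − 39.53° = 50.47°.

θ_B' ≈ 50.47°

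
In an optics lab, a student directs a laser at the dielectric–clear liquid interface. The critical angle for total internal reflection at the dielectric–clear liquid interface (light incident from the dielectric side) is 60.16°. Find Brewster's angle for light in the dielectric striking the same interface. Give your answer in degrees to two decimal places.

θ_B ≈ 40.94°

sin θ_c = n₂/n₁, so n₂/n₁ = sin 60.16° = 0.8674.
Brewster: tan θ_B = n₂/n₁ = 0.8674.
θ_B = arctan(0.8674) = 40.94°.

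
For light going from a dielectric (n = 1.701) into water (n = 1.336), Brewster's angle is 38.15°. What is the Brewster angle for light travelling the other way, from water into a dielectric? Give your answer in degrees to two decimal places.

θ_B' ≈ 51.85°

The two Brewster angles are complementary: θ_B' = 90° − θ_B = 90° − 38.15° = 51.85°.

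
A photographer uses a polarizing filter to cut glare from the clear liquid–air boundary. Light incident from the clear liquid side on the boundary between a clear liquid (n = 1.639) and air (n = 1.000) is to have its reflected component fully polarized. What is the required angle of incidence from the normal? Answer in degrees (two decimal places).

Here n₂/n₁ = 1.000/1.639 = 0.6101, and Brewster's law gives tan θ_B = n₂/n₁. Taking the arctangent, θ_B = 31.39°.

θ_B ≈ 31.39°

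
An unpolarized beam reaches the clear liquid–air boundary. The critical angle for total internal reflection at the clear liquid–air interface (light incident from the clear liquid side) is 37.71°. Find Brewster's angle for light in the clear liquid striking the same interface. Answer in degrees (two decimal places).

θ_B ≈ 31.45°

At the critical angle sin θ_c = n₂/n₁, giving n₂/n₁ = sin 37.71° = 0.6117.
Then tan θ_B = n₂/n₁ = 0.6117, so θ_B = arctan 0.6117 = 31.45°.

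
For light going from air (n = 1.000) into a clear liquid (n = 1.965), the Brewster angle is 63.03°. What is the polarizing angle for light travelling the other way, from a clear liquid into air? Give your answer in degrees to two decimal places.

The two Brewster angles are complementary: θ_B' = 90° − θ_B = 90° − 63.03° = 26.97°.

θ_B' ≈ 26.97°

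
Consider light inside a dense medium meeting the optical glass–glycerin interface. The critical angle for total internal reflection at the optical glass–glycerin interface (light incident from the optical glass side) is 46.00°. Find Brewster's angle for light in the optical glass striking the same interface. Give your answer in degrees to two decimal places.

At the critical angle sin θ_c = n₂/n₁, giving n₂/n₁ = sin 46.00° = 0.7193.
Then tan θ_B = n₂/n₁ = 0.7193, so θ_B = arctan 0.7193 = 35.73°.

θ_B ≈ 35.73°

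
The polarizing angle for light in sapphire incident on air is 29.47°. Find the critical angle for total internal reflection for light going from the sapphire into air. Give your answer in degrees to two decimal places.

tan θ_B = n₂/n₁ = tan 29.47° = 0.5651.
Total internal reflection: sin θ_c = n₂/n₁ = 0.5651.
θ_c = arcsin(0.5651) = 34.41°.

θ_c ≈ 34.41°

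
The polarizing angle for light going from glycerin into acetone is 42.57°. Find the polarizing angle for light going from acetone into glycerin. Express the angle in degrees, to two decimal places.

Reversing the direction swaps n₁ and n₂, so tan θ_B' = 1/tan θ_B and θ_B' = 90° − θ_B.
Hence θ_B' = 90° − 42.57° = 47.43°.

θ_B' ≈ 47.43°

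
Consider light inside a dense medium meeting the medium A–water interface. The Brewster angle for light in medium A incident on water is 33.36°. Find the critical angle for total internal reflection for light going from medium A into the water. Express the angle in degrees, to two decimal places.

θ_c ≈ 41.18°

n₂/n₁ = tan 33.36° = 0.6584; the critical angle satisfies sin θ_c = n₂/n₁.
θ_c = arcsin(0.6584) = 41.18°.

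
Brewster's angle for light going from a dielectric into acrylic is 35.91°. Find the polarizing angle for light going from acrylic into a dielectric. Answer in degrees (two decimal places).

Reversing the direction swaps n₁ and n₂, so tan θ_B' = 1/tan θ_B and θ_B' = 90° − θ_B.
Hence θ_B' = 90° − 35.91° = 54.09°.

θ_B' ≈ 54.09°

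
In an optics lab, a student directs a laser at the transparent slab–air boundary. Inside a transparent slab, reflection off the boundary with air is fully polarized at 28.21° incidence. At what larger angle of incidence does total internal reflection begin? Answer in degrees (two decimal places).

tan θ_B = n₂/n₁ = tan 28.21° = 0.5364.
Total internal reflection: sin θ_c = n₂/n₁ = 0.5364.
θ_c = arcsin(0.5364) = 32.44°.

θ_c ≈ 32.44°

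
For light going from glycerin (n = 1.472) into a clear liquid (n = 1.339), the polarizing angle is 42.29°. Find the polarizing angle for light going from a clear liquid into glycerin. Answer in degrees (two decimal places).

The two Brewster angles are complementary: θ_B' = 90° − θ_B = 90° − 42.29° = 47.71°.

θ_B' ≈ 47.71°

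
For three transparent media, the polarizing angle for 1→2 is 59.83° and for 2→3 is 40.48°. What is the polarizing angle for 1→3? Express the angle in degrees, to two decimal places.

θ_B ≈ 55.74°

Each Brewster angle gives a ratio: n₂/n₁ = tan 59.83° = 1.7202, n₃/n₂ = tan 40.48° = 0.8535.
n₃/n₁ = 1.4682. Then tan θ_B(1→3) = n₃/n₁, so θ_B(1→3) = arctan(1.4682) = 55.74°.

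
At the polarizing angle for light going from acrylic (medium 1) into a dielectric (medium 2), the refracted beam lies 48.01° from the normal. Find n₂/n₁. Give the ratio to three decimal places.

At Brewster incidence θ_B = 90° − θ_t = 90° − 48.01° = 41.99°.
tan θ_B = n₂/n₁, so n₂/n₁ = tan 41.99° = 0.900.

n₂/n₁ ≈ 0.900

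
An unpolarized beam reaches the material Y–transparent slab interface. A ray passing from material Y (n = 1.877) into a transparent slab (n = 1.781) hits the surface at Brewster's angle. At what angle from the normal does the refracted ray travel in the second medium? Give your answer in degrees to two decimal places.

θ_B = arctan(n₂/n₁) = arctan(1.781/1.877) = 43.50°.
The refracted ray is perpendicular to the reflected ray, so θ_t = 90° − θ_B = 46.50°.

θ_t ≈ 46.50°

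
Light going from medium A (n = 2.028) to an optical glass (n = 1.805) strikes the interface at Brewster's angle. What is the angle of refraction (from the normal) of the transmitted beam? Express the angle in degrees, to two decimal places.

θ_t ≈ 48.33°

tan θ_B = n₂/n₁ = 1.805/2.028 = 0.8900, so θ_B = 41.67°.
At Brewster's angle the reflected and refracted rays are perpendicular, so θ_t = 90° − θ_B = 90° − 41.67° = 48.33°.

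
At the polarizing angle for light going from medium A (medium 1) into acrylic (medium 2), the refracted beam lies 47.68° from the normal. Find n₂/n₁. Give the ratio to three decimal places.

At Brewster incidence θ_B = 90° − θ_t = 90° − 47.68° = 42.32°.
tan θ_B = n₂/n₁, so n₂/n₁ = tan 42.32° = 0.911.

n₂/n₁ ≈ 0.911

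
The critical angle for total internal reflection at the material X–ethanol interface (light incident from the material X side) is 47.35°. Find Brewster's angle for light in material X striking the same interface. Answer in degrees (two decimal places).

At the critical angle sin θ_c = n₂/n₁, giving n₂/n₁ = sin 47.35° = 0.7355.
Then tan θ_B = n₂/n₁ = 0.7355, so θ_B = arctan 0.7355 = 36.33°.

θ_B ≈ 36.33°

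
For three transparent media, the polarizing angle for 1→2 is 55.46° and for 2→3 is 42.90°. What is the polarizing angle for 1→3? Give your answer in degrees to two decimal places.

tan θ_B(1→2) = n₂/n₁ = tan 55.46° = 1.4528.
tan θ_B(2→3) = n₃/n₂ = tan 42.90° = 0.9293.
n₃/n₁ = 1.3501. Then tan θ_B(1→3) = n₃/n₁, so θ_B(1→3) = arctan(1.3501) = 53.47°.

θ_B ≈ 53.47°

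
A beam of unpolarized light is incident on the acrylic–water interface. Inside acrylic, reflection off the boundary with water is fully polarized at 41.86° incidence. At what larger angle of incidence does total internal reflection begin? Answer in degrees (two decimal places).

n₂/n₁ = tan 41.86° = 0.8960; the critical angle satisfies sin θ_c = n₂/n₁.
θ_c = arcsin(0.8960) = 63.64°.

θ_c ≈ 63.64°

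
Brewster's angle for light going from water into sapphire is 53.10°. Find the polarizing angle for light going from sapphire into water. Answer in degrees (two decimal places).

tan θ_B' = n₁/n₂ = 1/tan θ_B, so θ_B' = 90° − θ_B.
θ_B' = 90° − 53.10° = 36.90°.

θ_B' ≈ 36.90°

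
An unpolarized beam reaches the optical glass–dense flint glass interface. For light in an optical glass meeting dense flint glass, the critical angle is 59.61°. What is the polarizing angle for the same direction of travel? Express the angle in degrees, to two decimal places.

sin θ_c = n₂/n₁, so n₂/n₁ = sin 59.61° = 0.8626.
Brewster: tan θ_B = n₂/n₁ = 0.8626.
θ_B = arctan(0.8626) = 40.78°.

θ_B ≈ 40.78°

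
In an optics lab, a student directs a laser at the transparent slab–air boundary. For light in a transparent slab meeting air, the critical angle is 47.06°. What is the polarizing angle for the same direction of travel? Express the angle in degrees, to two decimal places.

sin θ_c = n₂/n₁, so n₂/n₁ = sin 47.06° = 0.7321.
Brewster: tan θ_B = n₂/n₁ = 0.7321.
θ_B = arctan(0.7321) = 36.21°.

θ_B ≈ 36.21°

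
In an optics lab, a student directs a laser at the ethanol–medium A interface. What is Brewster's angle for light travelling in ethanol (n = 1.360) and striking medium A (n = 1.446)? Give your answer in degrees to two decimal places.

tan θ_B = n₂/n₁ = 1.446/1.360 = 1.0632.
So θ_B = arctan 1.0632 = 46.76°.

θ_B ≈ 46.76°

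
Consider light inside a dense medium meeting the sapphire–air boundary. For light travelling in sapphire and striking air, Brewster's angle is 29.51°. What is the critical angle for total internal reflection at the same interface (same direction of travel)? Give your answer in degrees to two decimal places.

θ_c ≈ 34.47°

tan θ_B = n₂/n₁ = tan 29.51° = 0.5660.
Total internal reflection: sin θ_c = n₂/n₁ = 0.5660.
θ_c = arcsin(0.5660) = 34.47°.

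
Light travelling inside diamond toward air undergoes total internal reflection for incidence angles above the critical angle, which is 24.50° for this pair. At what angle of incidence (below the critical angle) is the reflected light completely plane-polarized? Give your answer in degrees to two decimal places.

θ_B ≈ 22.52°

n₂/n₁ = sin θ_c = sin 24.50° = 0.4147.
tan θ_B equals the same ratio, so θ_B = arctan(0.4147) = 22.52°.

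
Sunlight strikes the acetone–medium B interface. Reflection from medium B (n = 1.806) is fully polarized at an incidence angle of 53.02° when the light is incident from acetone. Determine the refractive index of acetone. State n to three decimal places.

Brewster's law: tan θ_B = n₂/n₁ (light incident in acetone, refracted into medium B).
n₁ = n₂ / tan θ_B = 1.806 / tan 53.02° = 1.360.

n ≈ 1.360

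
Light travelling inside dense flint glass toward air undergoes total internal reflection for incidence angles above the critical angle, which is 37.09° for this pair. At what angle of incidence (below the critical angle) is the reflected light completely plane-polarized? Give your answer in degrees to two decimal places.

θ_B ≈ 31.09°

n₂/n₁ = sin θ_c = sin 37.09° = 0.6031.
tan θ_B equals the same ratio, so θ_B = arctan(0.6031) = 31.09°.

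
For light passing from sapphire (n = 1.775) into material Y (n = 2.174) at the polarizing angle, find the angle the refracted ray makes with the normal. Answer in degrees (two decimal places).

First find Brewster's angle: tan θ_B = 2.174/1.775 = 1.2248, giving θ_B = 50.77°.
At Brewster's angle the reflected and refracted rays are perpendicular, so θ_t = 90° − θ_B = 90° − 50.77° = 39.23°.

θ_t ≈ 39.23°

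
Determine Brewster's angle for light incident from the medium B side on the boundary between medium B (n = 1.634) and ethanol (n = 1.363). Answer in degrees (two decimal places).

The reflected p-component vanishes when tan θ_B = n₂/n₁.
tan θ_B = n₂/n₁ = 1.363/1.634 = 0.8341. Taking the arctangent, θ_B = 39.83°.

θ_B ≈ 39.83°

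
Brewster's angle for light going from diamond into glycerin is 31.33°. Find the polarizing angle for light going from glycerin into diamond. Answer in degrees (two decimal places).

The two Brewster angles are complementary: θ_B' = 90° − θ_B = 90° − 31.33° = 58.67°.

θ_B' ≈ 58.67°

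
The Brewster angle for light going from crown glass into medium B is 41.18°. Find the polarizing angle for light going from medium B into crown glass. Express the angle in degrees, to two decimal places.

Reversing the direction swaps n₁ and n₂, so tan θ_B' = 1/tan θ_B and θ_B' = 90° − θ_B.
Hence θ_B' = 90° − 41.18° = 48.82°.

θ_B' ≈ 48.82°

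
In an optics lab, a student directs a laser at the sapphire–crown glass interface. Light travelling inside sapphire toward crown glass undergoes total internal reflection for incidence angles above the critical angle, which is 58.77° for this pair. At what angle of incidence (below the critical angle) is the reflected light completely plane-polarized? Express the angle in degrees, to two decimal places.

n₂/n₁ = sin θ_c = sin 58.77° = 0.8551.
tan θ_B equals the same ratio, so θ_B = arctan(0.8551) = 40.53°.

θ_B ≈ 40.53°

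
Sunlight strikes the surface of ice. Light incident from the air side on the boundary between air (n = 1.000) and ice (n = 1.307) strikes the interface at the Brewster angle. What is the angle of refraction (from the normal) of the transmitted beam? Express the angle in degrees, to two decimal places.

tan θ_B = n₂/n₁ = 1.307/1.000 = 1.3070, so θ_B = 52.58°.
The refracted ray is perpendicular to the reflected ray, so θ_t = 90° − θ_B = 37.42°.

θ_t ≈ 37.42°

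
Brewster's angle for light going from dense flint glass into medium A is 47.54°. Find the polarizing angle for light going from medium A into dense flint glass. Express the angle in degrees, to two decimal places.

θ_B' ≈ 42.46°

Reversing the direction swaps n₁ and n₂, so tan θ_B' = 1/tan θ_B and θ_B' = 90° − θ_B.
Hence θ_B' = 90° − 47.54° = 42.46°.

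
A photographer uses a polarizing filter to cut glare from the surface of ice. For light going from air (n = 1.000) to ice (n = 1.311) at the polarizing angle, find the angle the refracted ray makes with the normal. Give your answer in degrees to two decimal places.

θ_t ≈ 37.34°

First find Brewster's angle: tan θ_B = 1.311/1.000 = 1.3110, giving θ_B = 52.66°.
At Brewster's angle the reflected and refracted rays are perpendicular, so θ_t = 90° − θ_B = 90° − 52.66° = 37.34°.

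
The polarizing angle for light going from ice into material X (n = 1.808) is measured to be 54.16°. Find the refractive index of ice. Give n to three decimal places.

At the polarizing angle, tan θ_B = n₂/n₁ with n₁ on the incident side (ice) and n₂ on the transmitted side (material X).
n₁ = n₂ / tan θ_B = 1.808 / tan 54.16° = 1.306.

n ≈ 1.306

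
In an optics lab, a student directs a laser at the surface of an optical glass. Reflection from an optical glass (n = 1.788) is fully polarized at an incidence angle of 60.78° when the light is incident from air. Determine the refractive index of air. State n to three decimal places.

n ≈ 1.000

Brewster's law: tan θ_B = n₂/n₁ (light incident in air, refracted into an optical glass).
n₁ = n₂ / tan θ_B = 1.788 / tan 60.78° = 1.000.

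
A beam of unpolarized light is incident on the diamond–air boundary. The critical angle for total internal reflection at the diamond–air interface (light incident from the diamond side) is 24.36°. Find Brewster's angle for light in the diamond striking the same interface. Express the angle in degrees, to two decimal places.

sin θ_c = n₂/n₁, so n₂/n₁ = sin 24.36° = 0.4125.
Brewster: tan θ_B = n₂/n₁ = 0.4125.
θ_B = arctan(0.4125) = 22.41°.

θ_B ≈ 22.41°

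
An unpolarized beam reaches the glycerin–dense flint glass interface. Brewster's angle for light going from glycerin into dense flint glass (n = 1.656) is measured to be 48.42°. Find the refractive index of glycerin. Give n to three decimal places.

n ≈ 1.469

Full polarization of the reflected beam means tan θ_B = n₂/n₁, where n₁ is the incident medium (glycerin).
n₁ = n₂ / tan θ_B = 1.656 / tan 48.42° = 1.469.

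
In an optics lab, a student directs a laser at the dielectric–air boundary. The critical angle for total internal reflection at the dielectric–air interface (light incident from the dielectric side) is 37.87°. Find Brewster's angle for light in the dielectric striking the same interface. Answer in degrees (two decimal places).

θ_B ≈ 31.54°

At the critical angle sin θ_c = n₂/n₁, giving n₂/n₁ = sin 37.87° = 0.6139.
Then tan θ_B = n₂/n₁ = 0.6139, so θ_B = arctan 0.6139 = 31.54°.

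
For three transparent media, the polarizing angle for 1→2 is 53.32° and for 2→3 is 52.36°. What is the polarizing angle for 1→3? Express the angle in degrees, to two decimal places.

θ_B ≈ 60.13°

n₂/n₁ = tan 53.32° = 1.3426 and n₃/n₂ = tan 52.36° = 1.2967.
So n₃/n₁ = (n₂/n₁)(n₃/n₂) = 1.3426 × 1.2967 = 1.7409.
θ_B(1→3) = arctan(1.7409) = 60.13°.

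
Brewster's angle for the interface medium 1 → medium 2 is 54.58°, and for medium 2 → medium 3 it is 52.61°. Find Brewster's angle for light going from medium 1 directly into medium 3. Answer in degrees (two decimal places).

θ_B ≈ 61.47°

tan θ_B(1→2) = n₂/n₁ = tan 54.58° = 1.4061.
tan θ_B(2→3) = n₃/n₂ = tan 52.61° = 1.3084.
n₃/n₁ = 1.8398. Then tan θ_B(1→3) = n₃/n₁, so θ_B(1→3) = arctan(1.8398) = 61.47°.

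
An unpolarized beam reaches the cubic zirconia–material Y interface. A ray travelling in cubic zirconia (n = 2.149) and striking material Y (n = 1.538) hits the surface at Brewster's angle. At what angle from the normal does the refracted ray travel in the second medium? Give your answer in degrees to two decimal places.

θ_t ≈ 54.41°

tan θ_B = n₂/n₁ = 1.538/2.149 = 0.7157, so θ_B = 35.59°.
Since θ_B + θ_t = 90° at Brewster incidence, θ_t = 90° − 35.59° = 54.41°.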